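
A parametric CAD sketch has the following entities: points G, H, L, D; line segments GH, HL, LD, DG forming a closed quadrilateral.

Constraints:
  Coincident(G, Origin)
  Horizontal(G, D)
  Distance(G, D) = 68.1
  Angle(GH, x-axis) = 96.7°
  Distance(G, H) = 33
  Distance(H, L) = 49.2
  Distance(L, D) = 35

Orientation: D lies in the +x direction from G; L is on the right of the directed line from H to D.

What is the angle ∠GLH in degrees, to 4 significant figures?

41.82°

Checks: |HL| = 49.20 ✓; |LD| = 35.00 ✓.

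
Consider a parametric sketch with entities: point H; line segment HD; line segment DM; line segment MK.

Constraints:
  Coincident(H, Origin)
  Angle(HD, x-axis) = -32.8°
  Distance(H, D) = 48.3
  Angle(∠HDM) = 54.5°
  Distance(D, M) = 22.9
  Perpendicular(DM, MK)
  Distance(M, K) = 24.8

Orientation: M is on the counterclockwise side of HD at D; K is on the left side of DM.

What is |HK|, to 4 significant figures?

15.41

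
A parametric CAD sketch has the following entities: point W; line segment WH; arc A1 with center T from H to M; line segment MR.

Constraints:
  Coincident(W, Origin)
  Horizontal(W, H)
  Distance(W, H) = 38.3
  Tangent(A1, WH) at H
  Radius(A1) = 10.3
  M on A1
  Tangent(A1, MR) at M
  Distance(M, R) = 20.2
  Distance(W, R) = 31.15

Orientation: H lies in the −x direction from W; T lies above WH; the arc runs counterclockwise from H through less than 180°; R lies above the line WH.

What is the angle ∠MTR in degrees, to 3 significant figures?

63.0°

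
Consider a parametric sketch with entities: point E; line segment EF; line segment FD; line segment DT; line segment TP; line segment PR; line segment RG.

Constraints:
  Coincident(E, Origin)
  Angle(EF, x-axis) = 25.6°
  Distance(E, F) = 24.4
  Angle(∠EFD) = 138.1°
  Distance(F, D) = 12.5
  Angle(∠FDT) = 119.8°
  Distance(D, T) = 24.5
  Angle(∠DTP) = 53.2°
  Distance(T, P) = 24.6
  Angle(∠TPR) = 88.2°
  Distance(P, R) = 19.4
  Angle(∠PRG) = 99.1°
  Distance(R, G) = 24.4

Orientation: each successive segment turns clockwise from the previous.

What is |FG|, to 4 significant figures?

27.65

∠TPR = 88.2° gives PR at 64.90° from the x-axis; with |PR| = 19.4, R = (25.36, 10.51). ∠PRG = 99.1° gives RG at -16.00° from the x-axis; with |RG| = 24.4, G = (48.81, 3.784). Then |FG| = |G − F| = 27.65.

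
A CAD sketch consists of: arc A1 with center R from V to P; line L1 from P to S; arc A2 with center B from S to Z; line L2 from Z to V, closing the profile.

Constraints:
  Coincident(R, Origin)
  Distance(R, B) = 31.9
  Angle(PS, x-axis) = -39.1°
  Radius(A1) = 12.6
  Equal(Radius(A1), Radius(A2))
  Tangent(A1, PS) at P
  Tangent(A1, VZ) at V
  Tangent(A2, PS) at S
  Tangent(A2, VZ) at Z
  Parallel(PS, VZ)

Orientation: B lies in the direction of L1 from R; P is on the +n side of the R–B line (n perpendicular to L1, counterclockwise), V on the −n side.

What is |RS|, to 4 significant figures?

34.30

The slot axis is L1's direction at -39.1°, so u = (cos -39.1°, sin -39.1°) = (0.7760, -0.6307) and n = (−sin -39.1°, cos -39.1°) = (0.6307, 0.7760). R is at the origin and B lies 31.9 along u from R, so B = 31.9·u = (24.76, -20.12). Tangency of A1 to both parallel lines with radius 12.6 puts P and V at R ± 12.6·n: P = (7.947, 9.778), V = (-7.947, -9.778). Equal radii place S and Z the same way about B: S = B + 12.6·n = (32.70, -10.34), Z = B − 12.6·n = (16.81, -29.90). Then |RS| = |S − R| = 34.30.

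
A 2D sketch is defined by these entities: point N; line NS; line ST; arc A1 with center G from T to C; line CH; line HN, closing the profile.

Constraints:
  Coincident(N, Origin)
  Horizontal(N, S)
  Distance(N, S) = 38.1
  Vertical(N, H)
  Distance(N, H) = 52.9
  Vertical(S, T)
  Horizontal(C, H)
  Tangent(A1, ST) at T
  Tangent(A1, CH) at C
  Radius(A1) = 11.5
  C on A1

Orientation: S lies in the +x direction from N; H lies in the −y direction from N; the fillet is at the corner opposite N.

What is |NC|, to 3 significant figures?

59.2

N is at the origin; NS is horizontal with |NS| = 38.1 and S on the +x side, so S = (38.1, 0.00). NH is vertical with |NH| = 52.9 and H on the −y side, so H = (0.00, -52.9). The virtual corner opposite N is at (38.1, -52.9). Tangency of A1 to ST means the radius GT is perpendicular to ST and the tangent condition forces GC to be normal to CH, with radius 11.5, so the center G sits 11.5 in from both sides at G = (26.6, -41.4). That places the tangent points at T = (38.1, -41.4) on ST and C = (26.6, -52.9) on CH. Then |NC| = |C − N| = 59.2.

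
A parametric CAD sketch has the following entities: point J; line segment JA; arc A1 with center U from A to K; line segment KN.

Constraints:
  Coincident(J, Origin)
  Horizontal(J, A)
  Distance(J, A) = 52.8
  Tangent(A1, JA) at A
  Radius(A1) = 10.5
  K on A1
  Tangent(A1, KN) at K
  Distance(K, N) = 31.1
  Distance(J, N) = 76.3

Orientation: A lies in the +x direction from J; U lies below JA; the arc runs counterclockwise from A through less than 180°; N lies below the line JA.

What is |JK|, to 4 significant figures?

47.79

J is at the origin; J and A share the same y with |JA| = 52.8 and A on the +x side, so A = (52.80, 0.000). The tangent condition forces UA to be normal to JA, so U = A + (0, -10.5) = (52.80, -10.50). Since UK ⟂ KN (tangency), |UN| = √(10.5² + 31.1²) = 32.82 regardless of where K sits on A1. So N lies on both circle(J, 76.3) and circle(U, 32.82); the below-JA intersection is N = (64.16, -41.30). K is the foot of the tangent from N: K = (44.63, -17.09).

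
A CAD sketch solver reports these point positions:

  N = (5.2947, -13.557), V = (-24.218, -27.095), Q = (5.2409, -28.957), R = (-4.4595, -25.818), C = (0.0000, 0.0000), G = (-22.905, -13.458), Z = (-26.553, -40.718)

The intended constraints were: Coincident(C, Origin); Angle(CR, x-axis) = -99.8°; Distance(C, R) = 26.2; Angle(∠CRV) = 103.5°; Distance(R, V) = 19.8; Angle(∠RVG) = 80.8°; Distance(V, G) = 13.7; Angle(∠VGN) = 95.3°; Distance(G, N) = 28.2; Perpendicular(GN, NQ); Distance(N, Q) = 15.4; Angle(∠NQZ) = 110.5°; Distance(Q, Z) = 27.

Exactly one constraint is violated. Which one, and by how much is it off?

Distance(Q, Z) = 27 — off by 6.90.

C = (0.00, 0.00) ✓; CR at -99.80° ✓; |CR| = 26.20 ✓; ∠CRV = 103.5° ✓; |RV| = 19.80 ✓; ∠RVG = 80.80° ✓; |VG| = 13.70 ✓; ∠VGN = 95.30° ✓; |GN| = 28.20 ✓; ∠(GN, NQ) = 90.00° ✓; |NQ| = 15.40 ✓; ∠NQZ = 110.5° ✓; |QZ| = 33.90 ✗.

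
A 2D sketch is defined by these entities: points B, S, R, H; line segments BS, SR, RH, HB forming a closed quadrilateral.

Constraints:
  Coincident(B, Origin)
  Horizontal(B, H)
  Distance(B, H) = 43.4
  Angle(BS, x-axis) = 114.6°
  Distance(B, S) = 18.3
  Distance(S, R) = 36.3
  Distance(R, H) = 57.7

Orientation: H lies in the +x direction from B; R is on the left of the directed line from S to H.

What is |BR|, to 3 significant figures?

49.0

Checks: |SR| = 36.30 ✓; |RH| = 57.70 ✓.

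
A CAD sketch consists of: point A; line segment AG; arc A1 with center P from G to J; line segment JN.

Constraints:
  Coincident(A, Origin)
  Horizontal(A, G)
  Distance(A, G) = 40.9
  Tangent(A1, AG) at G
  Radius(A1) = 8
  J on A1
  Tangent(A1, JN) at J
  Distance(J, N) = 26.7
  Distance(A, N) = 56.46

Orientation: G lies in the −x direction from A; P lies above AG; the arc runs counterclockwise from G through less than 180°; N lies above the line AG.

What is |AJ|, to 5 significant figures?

35.285

Checks: |PJ| = 8.000 ✓; ∠(PJ, JN) = 90.00° ✓; |JN| = 26.70 ✓; |AN| = 56.46 ✓.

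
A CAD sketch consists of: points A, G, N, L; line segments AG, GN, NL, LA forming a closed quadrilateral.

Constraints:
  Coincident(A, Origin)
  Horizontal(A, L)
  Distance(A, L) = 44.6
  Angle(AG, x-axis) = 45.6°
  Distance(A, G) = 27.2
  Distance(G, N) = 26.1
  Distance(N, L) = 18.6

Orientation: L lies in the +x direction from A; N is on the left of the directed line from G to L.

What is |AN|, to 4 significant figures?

48.80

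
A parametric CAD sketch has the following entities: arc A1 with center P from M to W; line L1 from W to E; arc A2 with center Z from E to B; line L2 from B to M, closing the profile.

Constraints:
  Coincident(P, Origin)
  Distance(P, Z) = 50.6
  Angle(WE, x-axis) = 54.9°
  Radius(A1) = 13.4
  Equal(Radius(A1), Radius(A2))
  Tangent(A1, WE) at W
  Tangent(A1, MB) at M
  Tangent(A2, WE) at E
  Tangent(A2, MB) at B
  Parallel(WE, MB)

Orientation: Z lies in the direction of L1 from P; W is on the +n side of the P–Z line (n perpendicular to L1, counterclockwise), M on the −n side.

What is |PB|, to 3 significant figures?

52.3

The slot axis is L1's direction at 54.9°, so u = (cos 54.9°, sin 54.9°) = (0.575, 0.818) and n = (−sin 54.9°, cos 54.9°) = (-0.818, 0.575). P is at the origin and Z lies 50.6 along u from P, so Z = 50.6·u = (29.1, 41.4). Tangency of A1 to both parallel lines with radius 13.4 puts W and M at P ± 13.4·n: W = (-11.0, 7.71), M = (11.0, -7.71). Equal radii place E and B the same way about Z: E = Z + 13.4·n = (18.1, 49.1), B = Z − 13.4·n = (40.1, 33.7). Then |PB| = |B − P| = 52.3.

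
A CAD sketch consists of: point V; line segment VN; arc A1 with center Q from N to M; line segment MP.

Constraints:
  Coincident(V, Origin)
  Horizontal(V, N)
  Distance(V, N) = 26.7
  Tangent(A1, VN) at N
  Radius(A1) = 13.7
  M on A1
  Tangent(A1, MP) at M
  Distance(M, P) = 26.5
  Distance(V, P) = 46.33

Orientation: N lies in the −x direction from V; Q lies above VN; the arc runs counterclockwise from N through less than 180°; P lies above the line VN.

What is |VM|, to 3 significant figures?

21.2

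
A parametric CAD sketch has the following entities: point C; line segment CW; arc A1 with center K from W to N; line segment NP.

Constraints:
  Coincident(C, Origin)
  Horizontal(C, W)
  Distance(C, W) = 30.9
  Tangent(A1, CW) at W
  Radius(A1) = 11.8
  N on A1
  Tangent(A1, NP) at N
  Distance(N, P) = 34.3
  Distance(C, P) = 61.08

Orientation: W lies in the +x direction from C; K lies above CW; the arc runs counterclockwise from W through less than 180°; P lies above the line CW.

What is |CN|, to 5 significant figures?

44.602

Checks: |KN| = 11.80 ✓; ∠(KN, NP) = 90.00° ✓; |NP| = 34.30 ✓; |CP| = 61.08 ✓.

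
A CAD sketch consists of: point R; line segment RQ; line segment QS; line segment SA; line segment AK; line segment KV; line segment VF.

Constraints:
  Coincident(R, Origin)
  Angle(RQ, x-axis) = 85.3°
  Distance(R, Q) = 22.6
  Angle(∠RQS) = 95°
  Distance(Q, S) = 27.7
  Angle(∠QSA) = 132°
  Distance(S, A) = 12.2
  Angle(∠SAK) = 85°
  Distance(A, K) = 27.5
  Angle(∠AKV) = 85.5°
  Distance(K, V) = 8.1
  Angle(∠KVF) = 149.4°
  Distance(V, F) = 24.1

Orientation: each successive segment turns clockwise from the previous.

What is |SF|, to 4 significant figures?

19.68

∠AKV = 85.5° gives KV at 122.8° from the x-axis; with |KV| = 8.1, V = (11.50, 3.789). ∠KVF = 149.4° gives VF at 92.20° from the x-axis; with |VF| = 24.1, F = (10.57, 27.87). Then |SF| = |F − S| = 19.68.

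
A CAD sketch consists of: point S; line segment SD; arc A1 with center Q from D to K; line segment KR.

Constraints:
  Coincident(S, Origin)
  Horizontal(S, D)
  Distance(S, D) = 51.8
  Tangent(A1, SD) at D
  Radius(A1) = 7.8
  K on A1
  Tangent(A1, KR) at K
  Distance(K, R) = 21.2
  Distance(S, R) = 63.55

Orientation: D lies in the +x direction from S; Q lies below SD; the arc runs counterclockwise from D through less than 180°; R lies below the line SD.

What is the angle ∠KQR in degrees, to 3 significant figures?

69.8°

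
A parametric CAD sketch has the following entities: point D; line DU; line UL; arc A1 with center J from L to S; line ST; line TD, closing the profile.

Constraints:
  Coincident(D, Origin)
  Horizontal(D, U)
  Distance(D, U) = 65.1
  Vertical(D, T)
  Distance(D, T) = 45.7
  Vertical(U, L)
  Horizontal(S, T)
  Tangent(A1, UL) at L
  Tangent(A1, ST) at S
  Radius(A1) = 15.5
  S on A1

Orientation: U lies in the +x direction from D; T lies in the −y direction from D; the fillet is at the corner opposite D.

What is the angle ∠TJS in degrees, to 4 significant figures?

72.65°

D is at the origin; DU is horizontal with |DU| = 65.1 and U on the +x side, so U = (65.10, 0.000). D and T share the same x with |DT| = 45.7 and T on the −y side, so T = (0.000, -45.70). The virtual corner opposite D is at (65.10, -45.70). Since A1 is tangent to UL there, JL ⟂ UL and since A1 is tangent to ST there, JS ⟂ ST, with radius 15.5, so the center J sits 15.5 in from both sides at J = (49.60, -30.20). That places the tangent points at L = (65.10, -30.20) on UL and S = (49.60, -45.70) on ST. Then cos ∠TJS = JT·JS / (|JT||JS|), giving 72.65°.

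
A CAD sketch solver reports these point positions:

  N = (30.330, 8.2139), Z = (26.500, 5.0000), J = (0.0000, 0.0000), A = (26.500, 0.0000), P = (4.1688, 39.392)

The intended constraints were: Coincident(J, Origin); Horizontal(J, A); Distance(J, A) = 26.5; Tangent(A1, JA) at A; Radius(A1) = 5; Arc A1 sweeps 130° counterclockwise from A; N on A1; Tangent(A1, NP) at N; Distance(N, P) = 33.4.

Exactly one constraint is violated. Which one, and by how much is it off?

Distance(N, P) = 33.4 — off by 7.30.

J = (0.00, 0.00) ✓; J.y = 0.00, A.y = 0.00 ✓; |JA| = 26.50 ✓; ∠(ZA, AJ) = 90.00° ✓; |ZA| = 5.000 ✓; bearing(Z→N) − bearing(Z→A) = 130.0° ✓; |ZN| = 5.000 ✓; ∠(ZN, NP) = 90.00° ✓; |NP| = 40.70 ✗.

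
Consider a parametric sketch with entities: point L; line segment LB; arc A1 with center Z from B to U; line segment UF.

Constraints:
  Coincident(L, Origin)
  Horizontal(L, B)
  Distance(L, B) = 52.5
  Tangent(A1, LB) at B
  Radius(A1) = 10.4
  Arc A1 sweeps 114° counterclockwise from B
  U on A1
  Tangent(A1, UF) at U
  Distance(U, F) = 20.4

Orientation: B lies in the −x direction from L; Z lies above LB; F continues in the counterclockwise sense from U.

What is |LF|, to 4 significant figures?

61.14

On A1, B sits at bearing -90° from Z; a 114° counterclockwise sweep puts U at bearing 24°, so U = Z + 10.4·(cos 24°, sin 24°) = (-43.00, 14.63). The tangent condition forces ZU to be normal to UF, so UF runs along (−sin 24°, cos 24°); with |UF| = 20.4, F = (-51.30, 33.27). Then |LF| = |F − L| = 61.14.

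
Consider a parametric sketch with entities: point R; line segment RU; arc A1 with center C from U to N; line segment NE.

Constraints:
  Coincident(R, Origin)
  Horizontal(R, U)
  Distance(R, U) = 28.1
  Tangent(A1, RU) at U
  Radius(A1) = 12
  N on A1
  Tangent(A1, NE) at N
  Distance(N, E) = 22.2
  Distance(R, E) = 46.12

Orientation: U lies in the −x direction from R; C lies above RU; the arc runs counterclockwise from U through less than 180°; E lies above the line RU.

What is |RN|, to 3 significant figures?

24.5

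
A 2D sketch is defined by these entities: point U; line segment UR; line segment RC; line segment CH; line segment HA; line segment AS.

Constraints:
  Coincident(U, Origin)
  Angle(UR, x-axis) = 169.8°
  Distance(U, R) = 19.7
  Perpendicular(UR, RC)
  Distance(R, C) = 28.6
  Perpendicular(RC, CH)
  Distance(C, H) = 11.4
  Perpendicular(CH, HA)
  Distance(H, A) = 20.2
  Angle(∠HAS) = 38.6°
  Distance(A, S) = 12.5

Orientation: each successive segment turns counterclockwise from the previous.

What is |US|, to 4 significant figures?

24.27

U is at the origin; UR runs at 169.8° with length 19.7, so R = (-19.39, 3.489). The perpendicularity gives RC at right angles to UR, so RC runs at -100.2°; with |RC| = 28.6, C = (-24.45, -24.66). The perpendicularity gives CH at right angles to RC, so CH runs at -10.20°; with |CH| = 11.4, H = (-13.23, -26.68). CH is perpendicular to HA, so HA runs at 79.80°; with |HA| = 20.2, A = (-9.656, -6.797). ∠HAS = 38.6° gives AS at -138.8° from the x-axis; with |AS| = 12.5, S = (-19.06, -15.03). Then |US| = |S − U| = 24.27.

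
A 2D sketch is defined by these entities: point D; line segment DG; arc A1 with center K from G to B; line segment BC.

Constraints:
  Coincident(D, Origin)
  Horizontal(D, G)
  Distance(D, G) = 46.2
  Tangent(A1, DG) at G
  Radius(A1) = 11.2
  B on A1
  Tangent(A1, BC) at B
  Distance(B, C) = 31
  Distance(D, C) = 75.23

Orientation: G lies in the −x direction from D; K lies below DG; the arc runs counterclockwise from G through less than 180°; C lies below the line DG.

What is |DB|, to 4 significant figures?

57.69

Checks: D = (0.00, 0.00) ✓; |KB| = 11.20 ✓; ∠(KB, BC) = 90.00° ✓; |BC| = 31.00 ✓; |DC| = 75.23 ✓.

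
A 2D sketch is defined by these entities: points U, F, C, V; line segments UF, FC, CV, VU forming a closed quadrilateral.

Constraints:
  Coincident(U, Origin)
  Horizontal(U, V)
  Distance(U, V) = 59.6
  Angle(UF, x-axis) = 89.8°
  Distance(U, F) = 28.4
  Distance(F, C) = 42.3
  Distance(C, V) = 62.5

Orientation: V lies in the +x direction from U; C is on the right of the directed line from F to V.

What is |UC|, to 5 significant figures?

13.940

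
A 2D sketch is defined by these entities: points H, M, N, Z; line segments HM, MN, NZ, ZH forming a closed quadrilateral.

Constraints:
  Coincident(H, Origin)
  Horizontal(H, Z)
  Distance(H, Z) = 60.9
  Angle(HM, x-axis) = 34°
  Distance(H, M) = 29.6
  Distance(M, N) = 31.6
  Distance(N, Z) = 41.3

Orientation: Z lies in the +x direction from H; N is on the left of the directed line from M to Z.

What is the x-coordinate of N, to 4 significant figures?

46.92

H is at the origin; H and Z share the same y with |HZ| = 60.9 and Z in +x, so Z = (60.9, 0). HM runs at 34.0° with |HM| = 29.6, so M = (24.54, 16.55). N is determined by |MN| = 31.6 and |NZ| = 41.3 together: it lies at the intersection of circle(M, 31.6) and circle(Z, 41.3). With |MZ| = 39.95, the foot of the radical line on MZ is 11.13 from M and the perpendicular offset is √(31.6² − 11.13²) = 29.58. Taking the left-of-MZ solution: N = (46.92, 38.86).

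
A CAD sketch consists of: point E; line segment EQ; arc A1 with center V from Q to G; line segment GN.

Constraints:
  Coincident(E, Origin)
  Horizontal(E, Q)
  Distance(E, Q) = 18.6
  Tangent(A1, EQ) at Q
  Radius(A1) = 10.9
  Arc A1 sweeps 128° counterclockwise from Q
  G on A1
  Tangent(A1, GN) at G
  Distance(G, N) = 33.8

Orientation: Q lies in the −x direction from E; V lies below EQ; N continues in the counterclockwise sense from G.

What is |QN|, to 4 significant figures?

45.90

On A1, Q sits at bearing 90° from V; a 128° counterclockwise sweep puts G at bearing 218°, so G = V + 10.9·(cos 218°, sin 218°) = (-27.19, -17.61). Tangency of A1 to GN means the radius VG is perpendicular to GN, so GN runs along (−sin 218°, cos 218°); with |GN| = 33.8, N = (-6.380, -44.25). Then |QN| = |N − Q| = 45.90.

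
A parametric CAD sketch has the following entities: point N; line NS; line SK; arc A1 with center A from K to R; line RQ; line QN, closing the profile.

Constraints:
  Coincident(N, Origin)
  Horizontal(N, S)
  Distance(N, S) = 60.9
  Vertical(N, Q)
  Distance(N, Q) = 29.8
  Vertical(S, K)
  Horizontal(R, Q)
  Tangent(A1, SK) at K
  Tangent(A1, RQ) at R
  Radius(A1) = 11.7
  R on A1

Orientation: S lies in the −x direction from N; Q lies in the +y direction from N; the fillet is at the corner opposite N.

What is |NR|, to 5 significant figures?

57.521

N is at the origin; NS is horizontal with |NS| = 60.9 and S on the −x side, so S = (-60.900, 0.0000). NQ is vertical with |NQ| = 29.8 and Q on the +y side, so Q = (0.0000, 29.800). The virtual corner opposite N is at (-60.900, 29.800). The tangent condition forces AK to be normal to SK and A1 meets RQ tangentially, so AR is at right angles to RQ, with radius 11.7, so the center A sits 11.7 in from both sides at A = (-49.200, 18.100). That places the tangent points at K = (-60.900, 18.100) on SK and R = (-49.200, 29.800) on RQ. Then |NR| = |R − N| = 57.521.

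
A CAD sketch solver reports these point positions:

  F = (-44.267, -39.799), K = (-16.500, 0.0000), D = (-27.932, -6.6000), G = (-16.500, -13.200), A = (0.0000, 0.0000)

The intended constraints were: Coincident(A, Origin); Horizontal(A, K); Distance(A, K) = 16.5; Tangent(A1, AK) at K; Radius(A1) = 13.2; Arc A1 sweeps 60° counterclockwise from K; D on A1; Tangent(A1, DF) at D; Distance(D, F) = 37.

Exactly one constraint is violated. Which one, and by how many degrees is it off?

Tangent(A1, DF) at D — off by 3.80°.

A = (0.00, 0.00) ✓; A.y = 0.00, K.y = 0.00 ✓; |AK| = 16.50 ✓; ∠(GK, KA) = 90.00° ✓; |GK| = 13.20 ✓; bearing(G→D) − bearing(G→K) = 60.00° ✓; |GD| = 13.20 ✓; ∠(GD, DF) = 86.20° ✗; |DF| = 37.00 ✓.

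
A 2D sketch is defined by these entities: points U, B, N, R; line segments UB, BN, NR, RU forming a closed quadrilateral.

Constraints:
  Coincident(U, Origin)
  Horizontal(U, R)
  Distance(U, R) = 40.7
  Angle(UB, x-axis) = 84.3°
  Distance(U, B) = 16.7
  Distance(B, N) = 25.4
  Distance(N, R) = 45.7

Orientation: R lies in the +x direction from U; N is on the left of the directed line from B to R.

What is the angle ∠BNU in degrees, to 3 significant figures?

10.6°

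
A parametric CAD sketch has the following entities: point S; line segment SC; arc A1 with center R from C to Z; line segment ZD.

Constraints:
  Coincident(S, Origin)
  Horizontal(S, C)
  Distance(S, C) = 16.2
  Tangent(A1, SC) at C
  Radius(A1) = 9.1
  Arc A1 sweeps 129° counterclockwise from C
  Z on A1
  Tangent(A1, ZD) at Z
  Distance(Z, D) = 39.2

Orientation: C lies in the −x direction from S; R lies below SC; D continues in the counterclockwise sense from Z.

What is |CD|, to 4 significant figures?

48.59

S is at the origin; S and C share the same y with |SC| = 16.2 and C on the −x side, so C = (-16.20, 0.000). Since A1 is tangent to SC there, RC ⟂ SC, so R = C + (0, -9.1) = (-16.20, -9.100). On A1, C sits at bearing 90° from R; a 129° counterclockwise sweep puts Z at bearing 219°, so Z = R + 9.1·(cos 219°, sin 219°) = (-23.27, -14.83). The tangent condition forces RZ to be normal to ZD, so ZD runs along (−sin 219°, cos 219°); with |ZD| = 39.2, D = (1.397, -45.29). Then |CD| = |D − C| = 48.59.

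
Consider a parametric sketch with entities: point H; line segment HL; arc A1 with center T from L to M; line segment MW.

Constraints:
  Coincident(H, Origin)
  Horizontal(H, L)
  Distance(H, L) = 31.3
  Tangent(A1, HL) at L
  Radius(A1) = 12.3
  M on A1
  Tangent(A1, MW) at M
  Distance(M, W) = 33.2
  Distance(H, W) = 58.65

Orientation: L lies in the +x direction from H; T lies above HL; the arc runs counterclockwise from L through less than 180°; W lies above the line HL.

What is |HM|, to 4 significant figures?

45.88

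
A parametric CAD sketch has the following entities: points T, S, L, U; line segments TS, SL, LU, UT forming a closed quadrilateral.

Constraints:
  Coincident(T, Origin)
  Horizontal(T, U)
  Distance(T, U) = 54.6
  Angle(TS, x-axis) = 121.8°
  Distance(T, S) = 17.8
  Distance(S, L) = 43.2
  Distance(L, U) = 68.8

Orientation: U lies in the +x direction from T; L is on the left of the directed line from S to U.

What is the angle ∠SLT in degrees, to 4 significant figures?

16.47°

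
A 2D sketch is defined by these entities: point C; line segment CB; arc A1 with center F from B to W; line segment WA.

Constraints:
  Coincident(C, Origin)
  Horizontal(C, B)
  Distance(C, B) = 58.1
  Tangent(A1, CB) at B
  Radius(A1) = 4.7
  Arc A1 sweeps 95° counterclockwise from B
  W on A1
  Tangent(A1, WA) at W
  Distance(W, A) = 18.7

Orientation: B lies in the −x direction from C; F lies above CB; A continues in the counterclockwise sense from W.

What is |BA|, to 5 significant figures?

23.934

C is at the origin; CB is horizontal with |CB| = 58.1 and B on the −x side, so B = (-58.100, 0.0000). The tangent condition forces FB to be normal to CB, so F = B + (0, 4.7) = (-58.100, 4.7000). On A1, B sits at bearing -90° from F; a 95° counterclockwise sweep puts W at bearing 5°, so W = F + 4.7·(cos 5°, sin 5°) = (-53.418, 5.1096). The tangent condition forces FW to be normal to WA, so WA runs along (−sin 5°, cos 5°); with |WA| = 18.7, A = (-55.048, 23.738). Then |BA| = |A − B| = 23.934.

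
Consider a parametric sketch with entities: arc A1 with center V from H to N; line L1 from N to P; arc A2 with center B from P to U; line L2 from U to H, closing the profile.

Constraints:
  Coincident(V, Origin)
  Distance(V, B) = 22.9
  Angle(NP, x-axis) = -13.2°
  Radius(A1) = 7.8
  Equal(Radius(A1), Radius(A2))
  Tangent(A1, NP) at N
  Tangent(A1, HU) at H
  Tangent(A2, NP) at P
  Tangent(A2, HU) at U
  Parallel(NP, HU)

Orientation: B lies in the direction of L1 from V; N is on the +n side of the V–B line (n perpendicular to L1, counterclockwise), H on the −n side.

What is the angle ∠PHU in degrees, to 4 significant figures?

34.26°

The slot axis is L1's direction at -13.2°, so u = (cos -13.2°, sin -13.2°) = (0.9736, -0.2284) and n = (−sin -13.2°, cos -13.2°) = (0.2284, 0.9736). V is at the origin and B lies 22.9 along u from V, so B = 22.9·u = (22.29, -5.229). Tangency of A1 to both parallel lines with radius 7.8 puts N and H at V ± 7.8·n: N = (1.781, 7.594), H = (-1.781, -7.594). Equal radii place P and U the same way about B: P = B + 7.8·n = (24.08, 2.365), U = B − 7.8·n = (20.51, -12.82). Then cos ∠PHU = HP·HU / (|HP||HU|), giving 34.26°.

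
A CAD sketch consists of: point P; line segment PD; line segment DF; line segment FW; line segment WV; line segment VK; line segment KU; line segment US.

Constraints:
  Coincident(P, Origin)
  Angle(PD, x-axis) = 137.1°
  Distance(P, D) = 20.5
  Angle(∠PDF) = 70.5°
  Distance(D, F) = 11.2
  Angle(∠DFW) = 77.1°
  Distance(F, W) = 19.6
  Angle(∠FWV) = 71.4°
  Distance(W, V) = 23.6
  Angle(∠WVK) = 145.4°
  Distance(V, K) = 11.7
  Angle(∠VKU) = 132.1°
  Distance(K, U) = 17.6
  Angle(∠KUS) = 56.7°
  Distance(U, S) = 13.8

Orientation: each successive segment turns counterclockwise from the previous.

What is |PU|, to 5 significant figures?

43.134

P is at the origin; PD runs at 137.1° with length 20.5, so D = (-15.017, 13.955). ∠PDF = 70.5° gives DF at -113.40° from the x-axis; with |DF| = 11.2, F = (-19.465, 3.6759). ∠DFW = 77.1° gives FW at -10.500° from the x-axis; with |FW| = 19.6, W = (-0.19339, 0.10411). ∠FWV = 71.4° gives WV at 98.100° from the x-axis; with |WV| = 23.6, V = (-3.5187, 23.469). ∠WVK = 145.4° gives VK at 132.70° from the x-axis; with |VK| = 11.7, K = (-11.453, 32.067). ∠VKU = 132.1° gives KU at -179.40° from the x-axis; with |KU| = 17.6, U = (-29.052, 31.883). Then |PU| = |U − P| = 43.134.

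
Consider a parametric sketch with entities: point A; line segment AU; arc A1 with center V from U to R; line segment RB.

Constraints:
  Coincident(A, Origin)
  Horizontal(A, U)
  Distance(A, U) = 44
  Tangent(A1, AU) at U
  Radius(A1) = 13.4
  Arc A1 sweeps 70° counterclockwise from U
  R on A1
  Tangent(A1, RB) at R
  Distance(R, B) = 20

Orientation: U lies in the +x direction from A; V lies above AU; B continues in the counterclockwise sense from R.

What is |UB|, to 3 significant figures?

33.8

A is at the origin; A and U share the same y with |AU| = 44.0 and U on the +x side, so U = (44.0, 0.00). Tangency of A1 to AU means the radius VU is perpendicular to AU, so V = U + (0, 13.4) = (44.0, 13.4). On A1, U sits at bearing -90° from V; a 70° counterclockwise sweep puts R at bearing -20°, so R = V + 13.4·(cos -20°, sin -20°) = (56.6, 8.82). The tangent condition forces VR to be normal to RB, so RB runs along (−sin -20°, cos -20°); with |RB| = 20.0, B = (63.4, 27.6). Then |UB| = |B − U| = 33.8.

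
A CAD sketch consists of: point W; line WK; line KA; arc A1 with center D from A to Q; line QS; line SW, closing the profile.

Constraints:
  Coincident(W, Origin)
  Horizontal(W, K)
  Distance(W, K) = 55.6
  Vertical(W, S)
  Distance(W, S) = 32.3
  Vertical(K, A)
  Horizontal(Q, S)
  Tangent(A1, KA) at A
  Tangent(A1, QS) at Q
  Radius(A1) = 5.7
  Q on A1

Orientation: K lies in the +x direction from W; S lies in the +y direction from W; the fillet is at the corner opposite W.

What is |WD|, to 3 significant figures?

56.5

W is at the origin; WK is horizontal with |WK| = 55.6 and K on the +x side, so K = (55.6, 0.00). WS is vertical with |WS| = 32.3 and S on the +y side, so S = (0.00, 32.3). The virtual corner opposite W is at (55.6, 32.3). Since A1 is tangent to KA there, DA ⟂ KA and the tangent condition forces DQ to be normal to QS, with radius 5.7, so the center D sits 5.7 in from both sides at D = (49.9, 26.6). Then |WD| = |D − W| = 56.5.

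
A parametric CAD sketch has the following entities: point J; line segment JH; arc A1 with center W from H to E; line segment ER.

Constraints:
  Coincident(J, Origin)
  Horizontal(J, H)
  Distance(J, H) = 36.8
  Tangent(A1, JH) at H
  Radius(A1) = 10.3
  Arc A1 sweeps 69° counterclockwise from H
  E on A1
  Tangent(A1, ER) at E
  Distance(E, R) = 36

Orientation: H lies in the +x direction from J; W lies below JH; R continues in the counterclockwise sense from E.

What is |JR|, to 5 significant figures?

42.679

On A1, H sits at bearing 90° from W; a 69° counterclockwise sweep puts E at bearing 159°, so E = W + 10.3·(cos 159°, sin 159°) = (27.184, -6.6088). Since A1 is tangent to ER there, WE ⟂ ER, so ER runs along (−sin 159°, cos 159°); with |ER| = 36.0, R = (14.283, -40.218). Then |JR| = |R − J| = 42.679.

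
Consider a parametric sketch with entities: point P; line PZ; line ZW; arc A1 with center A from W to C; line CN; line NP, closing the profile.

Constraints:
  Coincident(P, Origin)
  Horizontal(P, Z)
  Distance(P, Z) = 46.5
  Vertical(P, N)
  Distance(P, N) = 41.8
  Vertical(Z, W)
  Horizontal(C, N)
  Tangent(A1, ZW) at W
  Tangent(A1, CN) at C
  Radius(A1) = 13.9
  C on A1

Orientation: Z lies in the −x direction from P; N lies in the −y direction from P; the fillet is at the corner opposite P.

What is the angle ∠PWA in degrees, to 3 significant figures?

31.0°

The virtual corner opposite P is at (-46.5, -41.8). Tangency of A1 to ZW means the radius AW is perpendicular to ZW and tangency of A1 to CN means the radius AC is perpendicular to CN, with radius 13.9, so the center A sits 13.9 in from both sides at A = (-32.6, -27.9). That places the tangent points at W = (-46.5, -27.9) on ZW and C = (-32.6, -41.8) on CN. Then cos ∠PWA = WP·WA / (|WP||WA|), giving 31.0°.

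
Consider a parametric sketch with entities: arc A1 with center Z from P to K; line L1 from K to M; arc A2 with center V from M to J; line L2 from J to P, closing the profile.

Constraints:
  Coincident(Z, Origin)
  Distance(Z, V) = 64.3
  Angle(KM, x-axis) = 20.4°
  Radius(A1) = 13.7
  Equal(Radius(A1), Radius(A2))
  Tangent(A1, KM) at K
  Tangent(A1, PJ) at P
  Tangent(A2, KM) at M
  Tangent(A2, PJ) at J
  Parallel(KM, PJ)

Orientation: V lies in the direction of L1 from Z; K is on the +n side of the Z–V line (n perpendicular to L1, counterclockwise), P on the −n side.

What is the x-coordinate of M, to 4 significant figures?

55.49

The slot axis is L1's direction at 20.4°, so u = (cos 20.4°, sin 20.4°) = (0.9373, 0.3486) and n = (−sin 20.4°, cos 20.4°) = (-0.3486, 0.9373). Z is at the origin and V lies 64.3 along u from Z, so V = 64.3·u = (60.27, 22.41). Tangency of A1 to both parallel lines with radius 13.7 puts K and P at Z ± 13.7·n: K = (-4.775, 12.84), P = (4.775, -12.84). Equal radii place M and J the same way about V: M = V + 13.7·n = (55.49, 35.25), J = V − 13.7·n = (65.04, 9.572). So M.x = 55.49.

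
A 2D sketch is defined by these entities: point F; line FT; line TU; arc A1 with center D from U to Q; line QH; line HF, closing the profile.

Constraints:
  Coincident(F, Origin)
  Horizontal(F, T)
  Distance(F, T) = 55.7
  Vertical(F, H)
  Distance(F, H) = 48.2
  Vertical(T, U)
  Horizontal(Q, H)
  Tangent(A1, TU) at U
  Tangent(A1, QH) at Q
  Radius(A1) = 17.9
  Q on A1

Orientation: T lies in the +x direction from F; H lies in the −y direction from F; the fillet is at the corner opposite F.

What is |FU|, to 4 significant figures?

63.41

F is at the origin; FT is horizontal with |FT| = 55.7 and T on the +x side, so T = (55.70, 0.000). FH is vertical with |FH| = 48.2 and H on the −y side, so H = (0.000, -48.20). The virtual corner opposite F is at (55.70, -48.20). Tangency of A1 to TU means the radius DU is perpendicular to TU and the tangent condition forces DQ to be normal to QH, with radius 17.9, so the center D sits 17.9 in from both sides at D = (37.80, -30.30). That places the tangent points at U = (55.70, -30.30) on TU and Q = (37.80, -48.20) on QH. Then |FU| = |U − F| = 63.41.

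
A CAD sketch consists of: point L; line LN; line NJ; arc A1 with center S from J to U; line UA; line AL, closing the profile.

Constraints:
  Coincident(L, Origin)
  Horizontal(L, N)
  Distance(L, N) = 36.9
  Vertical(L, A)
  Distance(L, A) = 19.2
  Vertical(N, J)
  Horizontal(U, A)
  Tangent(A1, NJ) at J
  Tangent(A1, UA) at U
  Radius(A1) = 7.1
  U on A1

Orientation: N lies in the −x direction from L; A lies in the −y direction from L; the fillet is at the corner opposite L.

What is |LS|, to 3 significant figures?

32.2

L is at the origin; LN is horizontal with |LN| = 36.9 and N on the −x side, so N = (-36.9, 0.00). L and A share the same x with |LA| = 19.2 and A on the −y side, so A = (0.00, -19.2). The virtual corner opposite L is at (-36.9, -19.2). Tangency of A1 to NJ means the radius SJ is perpendicular to NJ and tangency of A1 to UA means the radius SU is perpendicular to UA, with radius 7.1, so the center S sits 7.1 in from both sides at S = (-29.8, -12.1). Then |LS| = |S − L| = 32.2.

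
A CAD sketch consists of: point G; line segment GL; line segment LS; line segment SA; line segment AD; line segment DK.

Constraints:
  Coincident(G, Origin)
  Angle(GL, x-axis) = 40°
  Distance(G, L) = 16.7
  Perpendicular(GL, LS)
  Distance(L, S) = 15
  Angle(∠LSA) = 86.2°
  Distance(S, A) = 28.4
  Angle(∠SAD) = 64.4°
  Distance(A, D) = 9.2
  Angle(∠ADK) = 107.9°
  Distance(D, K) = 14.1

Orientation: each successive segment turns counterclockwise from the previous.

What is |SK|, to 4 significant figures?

12.26

∠SAD = 64.4° gives AD at -20.60° from the x-axis; with |AD| = 9.2, D = (-8.735, -0.6686). ∠ADK = 107.9° gives DK at 51.50° from the x-axis; with |DK| = 14.1, K = (0.04234, 10.37). Then |SK| = |K − S| = 12.26.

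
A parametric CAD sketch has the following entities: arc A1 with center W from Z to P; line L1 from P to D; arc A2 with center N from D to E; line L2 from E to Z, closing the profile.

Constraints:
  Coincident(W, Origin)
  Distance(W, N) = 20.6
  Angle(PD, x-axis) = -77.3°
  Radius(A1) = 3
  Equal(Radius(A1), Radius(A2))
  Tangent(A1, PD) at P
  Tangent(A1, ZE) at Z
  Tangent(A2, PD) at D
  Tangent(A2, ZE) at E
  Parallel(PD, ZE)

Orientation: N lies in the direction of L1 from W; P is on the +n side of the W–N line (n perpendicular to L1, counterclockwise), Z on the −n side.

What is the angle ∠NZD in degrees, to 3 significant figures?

7.95°

Tangency of A1 to both parallel lines with radius 3.0 puts P and Z at W ± 3.0·n: P = (2.93, 0.660), Z = (-2.93, -0.660). Equal radii place D and E the same way about N: D = N + 3.0·n = (7.46, -19.4), E = N − 3.0·n = (1.60, -20.8). Then cos ∠NZD = ZN·ZD / (|ZN||ZD|), giving 7.95°.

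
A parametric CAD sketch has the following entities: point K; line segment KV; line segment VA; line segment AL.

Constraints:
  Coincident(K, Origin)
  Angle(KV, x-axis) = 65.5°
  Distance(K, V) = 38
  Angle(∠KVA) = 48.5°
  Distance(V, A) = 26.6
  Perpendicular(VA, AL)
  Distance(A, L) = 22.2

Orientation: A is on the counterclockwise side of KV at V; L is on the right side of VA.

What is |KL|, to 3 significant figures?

50.7

K is at the origin; KV runs at 65.5° with length 38.0, so V = 38.0·(cos 65.5°, sin 65.5°) = (15.8, 34.6). ∠KVA = 48.5°, so VA runs at 65.5° + (180° − 48.5°) = 197° from the x-axis; with |VA| = 26.6, A = V + 26.6·(cos 197°, sin 197°) = (-9.68, 26.8). The perpendicularity gives AL at right angles to VA; with |AL| = 22.2 on the right of VA, L = A + 22.2·(-0.292, 0.956) = (-16.2, 48.0). Then |KL| = |L − K| = 50.7.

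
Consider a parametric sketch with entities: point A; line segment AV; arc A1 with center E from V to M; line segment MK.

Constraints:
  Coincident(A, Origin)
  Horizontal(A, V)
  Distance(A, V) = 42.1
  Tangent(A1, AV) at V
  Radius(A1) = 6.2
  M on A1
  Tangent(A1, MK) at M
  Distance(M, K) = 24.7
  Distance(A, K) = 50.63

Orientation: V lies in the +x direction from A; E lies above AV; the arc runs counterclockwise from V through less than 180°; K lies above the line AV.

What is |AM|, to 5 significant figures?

48.648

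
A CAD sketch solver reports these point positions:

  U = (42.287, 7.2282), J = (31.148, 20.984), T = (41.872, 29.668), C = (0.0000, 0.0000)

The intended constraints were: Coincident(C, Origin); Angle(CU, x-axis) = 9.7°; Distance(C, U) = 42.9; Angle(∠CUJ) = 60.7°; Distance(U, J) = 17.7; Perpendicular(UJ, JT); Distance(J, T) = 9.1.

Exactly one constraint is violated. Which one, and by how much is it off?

Distance(J, T) = 9.1 — off by 4.70.

C = (0.00, 0.00) ✓; CU at 9.700° ✓; |CU| = 42.90 ✓; ∠CUJ = 60.70° ✓; |UJ| = 17.70 ✓; ∠(UJ, JT) = 90.00° ✓; |JT| = 13.80 ✗.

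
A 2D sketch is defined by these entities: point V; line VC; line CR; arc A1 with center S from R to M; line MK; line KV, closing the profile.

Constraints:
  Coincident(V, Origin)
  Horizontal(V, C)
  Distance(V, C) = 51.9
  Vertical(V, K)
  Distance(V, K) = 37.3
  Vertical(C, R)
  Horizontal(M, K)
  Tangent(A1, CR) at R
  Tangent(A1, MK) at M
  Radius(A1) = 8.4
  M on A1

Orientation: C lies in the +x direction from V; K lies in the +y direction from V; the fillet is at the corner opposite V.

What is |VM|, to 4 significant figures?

57.30

V is at the origin; V and C share the same y with |VC| = 51.9 and C on the +x side, so C = (51.90, 0.000). VK is vertical with |VK| = 37.3 and K on the +y side, so K = (0.000, 37.30). The virtual corner opposite V is at (51.90, 37.30). Tangency of A1 to CR means the radius SR is perpendicular to CR and the tangent condition forces SM to be normal to MK, with radius 8.4, so the center S sits 8.4 in from both sides at S = (43.50, 28.90). That places the tangent points at R = (51.90, 28.90) on CR and M = (43.50, 37.30) on MK. Then |VM| = |M − V| = 57.30.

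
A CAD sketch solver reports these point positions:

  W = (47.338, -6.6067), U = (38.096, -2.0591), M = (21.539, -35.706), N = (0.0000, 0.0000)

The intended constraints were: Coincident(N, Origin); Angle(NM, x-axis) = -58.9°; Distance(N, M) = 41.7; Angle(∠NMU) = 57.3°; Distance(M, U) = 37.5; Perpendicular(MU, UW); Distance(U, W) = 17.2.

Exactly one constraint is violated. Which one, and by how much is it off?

Distance(U, W) = 17.2 — off by 6.90.

N = (0.00, 0.00) ✓; NM at -58.90° ✓; |NM| = 41.70 ✓; ∠NMU = 57.30° ✓; |MU| = 37.50 ✓; ∠(MU, UW) = 90.00° ✓; |UW| = 10.30 ✗.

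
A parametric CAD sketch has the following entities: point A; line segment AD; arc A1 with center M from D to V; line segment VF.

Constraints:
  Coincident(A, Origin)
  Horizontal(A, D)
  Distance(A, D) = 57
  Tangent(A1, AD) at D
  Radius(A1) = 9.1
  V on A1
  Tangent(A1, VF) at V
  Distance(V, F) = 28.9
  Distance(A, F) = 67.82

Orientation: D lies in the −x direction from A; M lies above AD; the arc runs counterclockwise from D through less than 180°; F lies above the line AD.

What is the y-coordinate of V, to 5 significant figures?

11.324

Checks: |MV| = 9.100 ✓; ∠(MV, VF) = 90.00° ✓; |VF| = 28.90 ✓; |AF| = 67.82 ✓.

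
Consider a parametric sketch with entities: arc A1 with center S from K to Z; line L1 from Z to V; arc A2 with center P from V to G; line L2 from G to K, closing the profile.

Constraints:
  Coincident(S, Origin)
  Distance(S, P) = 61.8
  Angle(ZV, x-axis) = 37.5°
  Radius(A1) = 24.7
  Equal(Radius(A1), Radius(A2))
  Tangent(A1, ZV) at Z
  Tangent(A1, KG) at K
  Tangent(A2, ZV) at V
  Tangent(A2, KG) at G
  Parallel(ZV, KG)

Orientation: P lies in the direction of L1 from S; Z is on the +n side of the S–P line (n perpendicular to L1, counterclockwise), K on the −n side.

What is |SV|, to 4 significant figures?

66.55

The slot axis is L1's direction at 37.5°, so u = (cos 37.5°, sin 37.5°) = (0.7934, 0.6088) and n = (−sin 37.5°, cos 37.5°) = (-0.6088, 0.7934). S is at the origin and P lies 61.8 along u from S, so P = 61.8·u = (49.03, 37.62). Tangency of A1 to both parallel lines with radius 24.7 puts Z and K at S ± 24.7·n: Z = (-15.04, 19.60), K = (15.04, -19.60). Equal radii place V and G the same way about P: V = P + 24.7·n = (33.99, 57.22), G = P − 24.7·n = (64.07, 18.03). Then |SV| = |V − S| = 66.55.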